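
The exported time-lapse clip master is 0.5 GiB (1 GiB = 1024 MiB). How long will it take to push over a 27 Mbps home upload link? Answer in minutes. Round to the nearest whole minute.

3 minutes

File: 0.5 GiB = 4295.0 Mb.
At 27 Mbps: 4295.0 / 27 = 159.1 s ≈ 2.65 minutes.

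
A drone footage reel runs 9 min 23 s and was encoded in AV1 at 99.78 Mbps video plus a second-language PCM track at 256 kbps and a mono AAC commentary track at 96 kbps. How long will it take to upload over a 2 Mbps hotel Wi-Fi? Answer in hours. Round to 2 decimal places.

9 min 23 s = 563 s
Audio total: 256 + 96 = 352 kbps = 0.352 Mbps.
Total bitrate: 100.132 Mbps.
File: 100.132 Mbps × 563 s = 56374.3 Mb.
At 2 Mbps: 56374.3 / 2 = 28187.2 s ≈ 7.83 hours.

7.83 hours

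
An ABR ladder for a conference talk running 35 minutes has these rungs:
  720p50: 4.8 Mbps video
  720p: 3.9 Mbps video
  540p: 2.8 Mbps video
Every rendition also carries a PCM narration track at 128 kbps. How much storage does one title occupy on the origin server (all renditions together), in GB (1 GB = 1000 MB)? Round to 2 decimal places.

35 min = 2100 s
Audio: 128 kbps = 0.128 Mbps.
Sum of rendition bitrates: (4.8+0.128) + (3.9+0.128) + (2.8+0.128) = 11.884 Mbps.
× 2100 s = 24,956 Mb = 3,120 MB = 3.120 GB.

3.12 GB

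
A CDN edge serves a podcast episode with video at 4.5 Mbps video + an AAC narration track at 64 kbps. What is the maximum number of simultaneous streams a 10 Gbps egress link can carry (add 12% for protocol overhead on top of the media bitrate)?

Audio: 64 kbps = 0.064 Mbps.
Per-viewer media rate: 4.564 Mbps.
On the wire with 12% overhead: 5.112 Mbps.
10 Gbps = 10,000 Mbps; 10,000 / 5.112 = 1956.30 → 1956 viewers.

1956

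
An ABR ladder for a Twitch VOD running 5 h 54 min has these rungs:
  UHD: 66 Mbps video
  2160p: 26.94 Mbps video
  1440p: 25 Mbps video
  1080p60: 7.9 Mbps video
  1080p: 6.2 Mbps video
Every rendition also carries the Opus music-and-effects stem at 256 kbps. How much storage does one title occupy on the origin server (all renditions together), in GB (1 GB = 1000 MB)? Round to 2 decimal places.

353.96 GB

5 h 54 min = 354 min = 21240 s
Audio: 256 kbps = 0.256 Mbps.
Sum of rendition bitrates: (66+0.256) + (26.94+0.256) + (25+0.256) + (7.9+0.256) + (6.2+0.256) = 133.320 Mbps.
× 21240 s = 2,831,717 Mb = 353,965 MB = 354.0 GB.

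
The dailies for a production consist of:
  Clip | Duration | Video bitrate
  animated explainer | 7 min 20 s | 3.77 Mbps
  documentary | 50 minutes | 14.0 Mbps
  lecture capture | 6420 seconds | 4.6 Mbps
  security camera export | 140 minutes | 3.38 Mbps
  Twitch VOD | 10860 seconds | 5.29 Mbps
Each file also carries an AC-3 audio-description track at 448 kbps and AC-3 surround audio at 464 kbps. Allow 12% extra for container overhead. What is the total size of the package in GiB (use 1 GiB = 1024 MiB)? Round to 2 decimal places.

24.20 GiB

Audio total: 448 + 464 = 912 kbps = 0.912 Mbps.
animated explainer: 4.682 Mbps × 440 s × 1.12 = 2307.3 Mb
documentary: 14.912 Mbps × 3000 s × 1.12 = 50104.3 Mb
lecture capture: 5.512 Mbps × 6420 s × 1.12 = 39633.5 Mb
security camera export: 4.292 Mbps × 8400 s × 1.12 = 40379.1 Mb
Twitch VOD: 6.202 Mbps × 10860 s × 1.12 = 75436.2 Mb
Total: 207860.4 Mb = 25982.5 MB.
= 24.20 GiB.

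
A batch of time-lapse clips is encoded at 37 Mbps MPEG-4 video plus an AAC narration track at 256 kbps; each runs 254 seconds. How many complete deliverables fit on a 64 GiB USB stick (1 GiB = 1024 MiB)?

58

Audio: 256 kbps = 0.256 Mbps.
Total bitrate: 37.256 Mbps.
Per item: 37.256 Mbps × 254 s = 9,463 Mb = 1,183 MB.
Capacity: 64 GiB = 549,756 Mb; 58.10 items → 58 complete.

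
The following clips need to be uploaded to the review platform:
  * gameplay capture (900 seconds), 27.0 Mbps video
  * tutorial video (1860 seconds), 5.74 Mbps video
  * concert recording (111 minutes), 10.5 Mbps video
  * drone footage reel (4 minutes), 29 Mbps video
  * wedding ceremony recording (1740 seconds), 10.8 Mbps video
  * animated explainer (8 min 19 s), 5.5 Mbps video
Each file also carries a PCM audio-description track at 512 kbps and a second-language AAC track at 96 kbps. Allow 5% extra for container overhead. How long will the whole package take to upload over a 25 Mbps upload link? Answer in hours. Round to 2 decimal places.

Audio total: 512 + 96 = 608 kbps = 0.608 Mbps.
gameplay capture: 27.608 Mbps × 900 s × 1.05 = 26089.6 Mb
tutorial video: 6.348 Mbps × 1860 s × 1.05 = 12397.6 Mb
concert recording: 11.108 Mbps × 6660 s × 1.05 = 77678.2 Mb
drone footage reel: 29.608 Mbps × 240 s × 1.05 = 7461.2 Mb
wedding ceremony recording: 11.408 Mbps × 1740 s × 1.05 = 20842.4 Mb
animated explainer: 6.108 Mbps × 499 s × 1.05 = 3200.3 Mb
Total: 147669.4 Mb = 18458.7 MB.
At 25 Mbps: 147669.4 / 25 = 5907 s ≈ 1.64 hours.

1.64 hours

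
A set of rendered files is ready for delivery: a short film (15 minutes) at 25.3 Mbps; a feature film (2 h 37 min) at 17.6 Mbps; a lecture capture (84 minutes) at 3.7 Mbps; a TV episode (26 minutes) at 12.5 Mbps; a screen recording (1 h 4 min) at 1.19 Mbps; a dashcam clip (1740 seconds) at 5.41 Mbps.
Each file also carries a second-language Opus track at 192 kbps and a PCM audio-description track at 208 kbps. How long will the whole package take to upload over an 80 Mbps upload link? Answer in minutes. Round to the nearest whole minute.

52 minutes

Audio total: 192 + 208 = 400 kbps = 0.400 Mbps.
short film: 25.700 Mbps × 900 s = 23130.0 Mb
feature film: 18.000 Mbps × 9420 s = 169560.0 Mb
lecture capture: 4.100 Mbps × 5040 s = 20664.0 Mb
TV episode: 12.900 Mbps × 1560 s = 20124.0 Mb
screen recording: 1.590 Mbps × 3840 s = 6105.6 Mb
dashcam clip: 5.810 Mbps × 1740 s = 10109.4 Mb
Total: 249693.0 Mb = 31211.6 MB.
At 80 Mbps: 249693.0 / 80 = 3121 s ≈ 52 minutes.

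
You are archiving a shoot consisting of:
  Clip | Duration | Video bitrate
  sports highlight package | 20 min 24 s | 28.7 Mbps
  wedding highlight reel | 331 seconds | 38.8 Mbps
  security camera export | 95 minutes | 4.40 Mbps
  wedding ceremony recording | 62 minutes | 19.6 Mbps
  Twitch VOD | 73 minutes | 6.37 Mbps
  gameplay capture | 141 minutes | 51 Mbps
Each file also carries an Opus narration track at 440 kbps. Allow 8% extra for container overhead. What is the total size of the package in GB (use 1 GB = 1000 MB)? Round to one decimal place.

83.1 GB

Audio: 440 kbps = 0.440 Mbps.
sports highlight package: 29.140 Mbps × 1224 s × 1.08 = 38520.7 Mb
wedding highlight reel: 39.240 Mbps × 331 s × 1.08 = 14027.5 Mb
security camera export: 4.840 Mbps × 5700 s × 1.08 = 29795.0 Mb
wedding ceremony recording: 20.040 Mbps × 3720 s × 1.08 = 80512.7 Mb
Twitch VOD: 6.810 Mbps × 4380 s × 1.08 = 32214.0 Mb
gameplay capture: 51.440 Mbps × 8460 s × 1.08 = 469997.0 Mb
Total: 665067.0 Mb = 83133.4 MB.
= 83.13 GB.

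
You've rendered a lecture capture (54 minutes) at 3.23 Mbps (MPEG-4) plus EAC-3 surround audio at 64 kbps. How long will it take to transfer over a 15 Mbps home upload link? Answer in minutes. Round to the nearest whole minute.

54 min = 3240 s
Audio: 64 kbps = 0.064 Mbps.
Total bitrate: 3.294 Mbps.
File: 3.294 Mbps × 3240 s = 10672.6 Mb.
At 15 Mbps: 10672.6 / 15 = 711.5 s ≈ 11.9 minutes.

12 minutes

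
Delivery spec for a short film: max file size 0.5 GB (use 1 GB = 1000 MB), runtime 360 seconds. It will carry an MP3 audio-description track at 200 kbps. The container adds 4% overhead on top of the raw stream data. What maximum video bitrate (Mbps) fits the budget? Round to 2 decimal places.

10.48 Mbps

Budget: 0.5 GB = 4000.0 Mb.
Stream payload after overhead: 4000.0 / 1.04 = 3846.2 Mb.
Total bitrate budget: 3846.2 Mb / 360 s = 10.684 Mbps.
Audio: 200 kbps = 0.200 Mbps.
Video: 10.684 − 0.200 = 10.484 Mbps.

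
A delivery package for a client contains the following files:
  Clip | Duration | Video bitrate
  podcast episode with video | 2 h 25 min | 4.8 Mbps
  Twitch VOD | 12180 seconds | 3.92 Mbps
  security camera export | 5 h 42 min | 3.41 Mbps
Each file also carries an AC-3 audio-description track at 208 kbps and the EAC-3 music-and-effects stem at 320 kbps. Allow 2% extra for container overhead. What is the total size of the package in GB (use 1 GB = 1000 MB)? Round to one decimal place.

23.1 GB

Audio total: 208 + 320 = 528 kbps = 0.528 Mbps.
podcast episode with video: 5.328 Mbps × 8700 s × 1.02 = 47280.7 Mb
Twitch VOD: 4.448 Mbps × 12180 s × 1.02 = 55260.2 Mb
security camera export: 3.938 Mbps × 20520 s × 1.02 = 82423.9 Mb
Total: 184964.8 Mb = 23120.6 MB.
= 23.12 GB.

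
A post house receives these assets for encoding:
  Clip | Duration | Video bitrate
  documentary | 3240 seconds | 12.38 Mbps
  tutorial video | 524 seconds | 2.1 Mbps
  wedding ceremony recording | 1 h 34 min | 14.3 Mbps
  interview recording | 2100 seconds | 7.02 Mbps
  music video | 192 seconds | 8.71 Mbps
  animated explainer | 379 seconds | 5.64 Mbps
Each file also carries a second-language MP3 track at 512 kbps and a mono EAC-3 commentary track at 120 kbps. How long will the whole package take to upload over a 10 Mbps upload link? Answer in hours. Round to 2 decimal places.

Audio total: 512 + 120 = 632 kbps = 0.632 Mbps.
documentary: 13.012 Mbps × 3240 s = 42158.9 Mb
tutorial video: 2.732 Mbps × 524 s = 1431.6 Mb
wedding ceremony recording: 14.932 Mbps × 5640 s = 84216.5 Mb
interview recording: 7.652 Mbps × 2100 s = 16069.2 Mb
music video: 9.342 Mbps × 192 s = 1793.7 Mb
animated explainer: 6.272 Mbps × 379 s = 2377.1 Mb
Total: 148046.9 Mb = 18505.9 MB.
At 10 Mbps: 148046.9 / 10 = 14805 s ≈ 4.11 hours.

4.11 hours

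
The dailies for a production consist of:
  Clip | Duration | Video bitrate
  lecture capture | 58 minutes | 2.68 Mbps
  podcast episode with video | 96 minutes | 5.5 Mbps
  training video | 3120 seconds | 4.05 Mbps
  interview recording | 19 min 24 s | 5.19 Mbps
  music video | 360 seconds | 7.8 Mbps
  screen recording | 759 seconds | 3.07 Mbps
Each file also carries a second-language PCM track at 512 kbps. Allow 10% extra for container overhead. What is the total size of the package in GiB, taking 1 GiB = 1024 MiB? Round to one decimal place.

Audio: 512 kbps = 0.512 Mbps.
lecture capture: 3.192 Mbps × 3480 s × 1.10 = 12219.0 Mb
podcast episode with video: 6.012 Mbps × 5760 s × 1.10 = 38092.0 Mb
training video: 4.562 Mbps × 3120 s × 1.10 = 15656.8 Mb
interview recording: 5.702 Mbps × 1164 s × 1.10 = 7300.8 Mb
music video: 8.312 Mbps × 360 s × 1.10 = 3291.6 Mb
screen recording: 3.582 Mbps × 759 s × 1.10 = 2990.6 Mb
Total: 79550.8 Mb = 9943.8 MB.
= 9.261 GiB.

9.3 GiB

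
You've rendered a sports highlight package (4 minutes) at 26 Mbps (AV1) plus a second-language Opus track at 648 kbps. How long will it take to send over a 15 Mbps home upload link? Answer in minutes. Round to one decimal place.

7.1 minutes

4 min = 240 s
Audio: 648 kbps = 0.648 Mbps.
Total bitrate: 26.648 Mbps.
File: 26.648 Mbps × 240 s = 6395.5 Mb.
At 15 Mbps: 6395.5 / 15 = 426.4 s ≈ 7.11 minutes.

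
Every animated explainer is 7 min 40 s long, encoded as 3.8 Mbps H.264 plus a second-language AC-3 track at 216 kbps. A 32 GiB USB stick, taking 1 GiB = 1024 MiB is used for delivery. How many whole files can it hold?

148

7 min 40 s = 460 s
Audio: 216 kbps = 0.216 Mbps.
Total bitrate: 4.016 Mbps.
Per item: 4.016 Mbps × 460 s = 1,847 Mb = 230.9 MB.
Capacity: 32 GiB = 274,878 Mb; 148.79 items → 148 complete.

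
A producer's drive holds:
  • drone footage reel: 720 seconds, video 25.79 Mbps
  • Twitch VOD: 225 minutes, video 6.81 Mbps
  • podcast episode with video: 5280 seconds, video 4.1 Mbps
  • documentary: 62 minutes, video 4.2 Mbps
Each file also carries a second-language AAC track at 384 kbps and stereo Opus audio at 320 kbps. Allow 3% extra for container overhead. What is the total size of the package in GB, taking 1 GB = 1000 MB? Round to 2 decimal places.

Audio total: 384 + 320 = 704 kbps = 0.704 Mbps.
drone footage reel: 26.494 Mbps × 720 s × 1.03 = 19648.0 Mb
Twitch VOD: 7.514 Mbps × 13500 s × 1.03 = 104482.2 Mb
podcast episode with video: 4.804 Mbps × 5280 s × 1.03 = 26126.1 Mb
documentary: 4.904 Mbps × 3720 s × 1.03 = 18790.2 Mb
Total: 169046.4 Mb = 21130.8 MB.
= 21.13 GB.

21.13 GB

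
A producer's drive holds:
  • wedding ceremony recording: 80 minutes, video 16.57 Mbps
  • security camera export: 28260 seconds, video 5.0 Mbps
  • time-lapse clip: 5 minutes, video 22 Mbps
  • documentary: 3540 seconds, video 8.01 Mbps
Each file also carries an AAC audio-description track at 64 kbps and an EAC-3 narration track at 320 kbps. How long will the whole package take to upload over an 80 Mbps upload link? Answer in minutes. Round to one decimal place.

Audio total: 64 + 320 = 384 kbps = 0.384 Mbps.
wedding ceremony recording: 16.954 Mbps × 4800 s = 81379.2 Mb
security camera export: 5.384 Mbps × 28260 s = 152151.8 Mb
time-lapse clip: 22.384 Mbps × 300 s = 6715.2 Mb
documentary: 8.394 Mbps × 3540 s = 29714.8 Mb
Total: 269961.0 Mb = 33745.1 MB.
At 80 Mbps: 269961.0 / 80 = 3375 s ≈ 56.2 minutes.

56.2 minutes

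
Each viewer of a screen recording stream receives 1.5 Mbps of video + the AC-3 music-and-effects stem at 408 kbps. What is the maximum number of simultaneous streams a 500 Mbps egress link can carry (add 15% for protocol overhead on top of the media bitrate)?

227

Audio: 408 kbps = 0.408 Mbps.
Per-viewer media rate: 1.908 Mbps.
On the wire with 15% overhead: 2.194 Mbps.
500 Mbps = 500.0 Mbps; 500.0 / 2.194 = 227.87 → 227 viewers.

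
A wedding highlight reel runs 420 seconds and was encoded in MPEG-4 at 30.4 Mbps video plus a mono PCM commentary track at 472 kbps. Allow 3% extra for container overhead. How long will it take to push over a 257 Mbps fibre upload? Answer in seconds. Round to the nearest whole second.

Audio: 472 kbps = 0.472 Mbps.
Total bitrate: 30.872 Mbps.
File: 30.872 Mbps × 420 s = 12966.2 Mb.
With 3% container overhead: ×1.03. → 13355.2 Mb.
At 257 Mbps: 13355.2 / 257 = 52.0 s ≈ 52 seconds.

52 seconds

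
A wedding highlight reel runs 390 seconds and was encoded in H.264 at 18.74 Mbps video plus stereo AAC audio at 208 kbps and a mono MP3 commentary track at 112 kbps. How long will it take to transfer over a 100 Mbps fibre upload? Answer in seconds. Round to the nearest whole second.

74 seconds

Audio total: 208 + 112 = 320 kbps = 0.320 Mbps.
Total bitrate: 19.060 Mbps.
File: 19.060 Mbps × 390 s = 7433.4 Mb.
At 100 Mbps: 7433.4 / 100 = 74.3 s ≈ 74.3 seconds.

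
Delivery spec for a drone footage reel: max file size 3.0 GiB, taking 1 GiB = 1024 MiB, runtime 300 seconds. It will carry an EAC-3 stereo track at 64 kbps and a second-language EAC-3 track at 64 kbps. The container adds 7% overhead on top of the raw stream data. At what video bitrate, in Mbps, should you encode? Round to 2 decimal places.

80.15 Mbps

Budget: 3.0 GiB = 25769.8 Mb.
Stream payload after overhead: 25769.8 / 1.07 = 24083.9 Mb.
Total bitrate budget: 24083.9 Mb / 300 s = 80.280 Mbps.
Audio total: 64 + 64 = 128 kbps = 0.128 Mbps.
Video: 80.280 − 0.128 = 80.152 Mbps.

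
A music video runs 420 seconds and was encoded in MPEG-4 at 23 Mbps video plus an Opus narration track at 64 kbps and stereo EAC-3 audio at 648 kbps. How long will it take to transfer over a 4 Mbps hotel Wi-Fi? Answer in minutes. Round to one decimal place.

41.5 minutes

Audio total: 64 + 648 = 712 kbps = 0.712 Mbps.
Total bitrate: 23.712 Mbps.
File: 23.712 Mbps × 420 s = 9959.0 Mb.
At 4 Mbps: 9959.0 / 4 = 2489.8 s ≈ 41.5 minutes.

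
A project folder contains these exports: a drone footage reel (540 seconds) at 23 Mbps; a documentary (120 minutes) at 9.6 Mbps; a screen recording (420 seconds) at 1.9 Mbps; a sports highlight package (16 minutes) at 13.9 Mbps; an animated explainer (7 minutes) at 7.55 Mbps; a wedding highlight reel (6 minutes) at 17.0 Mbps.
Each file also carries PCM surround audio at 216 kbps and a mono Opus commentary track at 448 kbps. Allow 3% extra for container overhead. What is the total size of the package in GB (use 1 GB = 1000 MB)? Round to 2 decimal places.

14.36 GB

Audio total: 216 + 448 = 664 kbps = 0.664 Mbps.
drone footage reel: 23.664 Mbps × 540 s × 1.03 = 13161.9 Mb
documentary: 10.264 Mbps × 7200 s × 1.03 = 76117.8 Mb
screen recording: 2.564 Mbps × 420 s × 1.03 = 1109.2 Mb
sports highlight package: 14.564 Mbps × 960 s × 1.03 = 14400.9 Mb
animated explainer: 8.214 Mbps × 420 s × 1.03 = 3553.4 Mb
wedding highlight reel: 17.664 Mbps × 360 s × 1.03 = 6549.8 Mb
Total: 114893.0 Mb = 14361.6 MB.
= 14.36 GB.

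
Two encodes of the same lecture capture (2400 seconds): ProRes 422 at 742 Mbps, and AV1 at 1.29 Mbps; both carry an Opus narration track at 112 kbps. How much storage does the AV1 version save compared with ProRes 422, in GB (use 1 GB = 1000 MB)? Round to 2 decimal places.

222.21 GB

Audio: 112 kbps = 0.112 Mbps.
ProRes 422: 742.112 Mbps × 2400 s = 1781068.8 Mb = 222.634 GB.
AV1: 1.402 Mbps × 2400 s = 3364.8 Mb = 0.421 GB.
Saving: 222.634 − 0.421 = 222.213 GB.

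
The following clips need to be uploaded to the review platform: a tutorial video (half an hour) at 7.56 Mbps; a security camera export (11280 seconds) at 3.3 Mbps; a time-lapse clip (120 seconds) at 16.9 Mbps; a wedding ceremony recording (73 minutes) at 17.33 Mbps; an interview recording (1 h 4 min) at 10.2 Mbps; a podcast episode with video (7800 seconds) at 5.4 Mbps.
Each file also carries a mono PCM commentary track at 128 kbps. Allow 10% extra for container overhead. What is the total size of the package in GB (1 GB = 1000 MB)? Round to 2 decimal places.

29.40 GB

Audio: 128 kbps = 0.128 Mbps.
tutorial video: 7.688 Mbps × 1800 s × 1.10 = 15222.2 Mb
security camera export: 3.428 Mbps × 11280 s × 1.10 = 42534.6 Mb
time-lapse clip: 17.028 Mbps × 120 s × 1.10 = 2247.7 Mb
wedding ceremony recording: 17.458 Mbps × 4380 s × 1.10 = 84112.6 Mb
interview recording: 10.328 Mbps × 3840 s × 1.10 = 43625.5 Mb
podcast episode with video: 5.528 Mbps × 7800 s × 1.10 = 47430.2 Mb
Total: 235172.9 Mb = 29396.6 MB.
= 29.40 GB.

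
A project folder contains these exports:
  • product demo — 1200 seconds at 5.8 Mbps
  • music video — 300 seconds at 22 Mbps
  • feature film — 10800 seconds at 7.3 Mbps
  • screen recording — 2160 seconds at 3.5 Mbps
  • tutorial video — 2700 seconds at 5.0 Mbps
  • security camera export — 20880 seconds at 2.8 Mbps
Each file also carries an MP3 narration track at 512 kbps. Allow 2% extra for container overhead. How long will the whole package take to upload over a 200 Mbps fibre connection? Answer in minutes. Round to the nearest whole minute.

Audio: 512 kbps = 0.512 Mbps.
product demo: 6.312 Mbps × 1200 s × 1.02 = 7725.9 Mb
music video: 22.512 Mbps × 300 s × 1.02 = 6888.7 Mb
feature film: 7.812 Mbps × 10800 s × 1.02 = 86057.0 Mb
screen recording: 4.012 Mbps × 2160 s × 1.02 = 8839.2 Mb
tutorial video: 5.512 Mbps × 2700 s × 1.02 = 15180.0 Mb
security camera export: 3.312 Mbps × 20880 s × 1.02 = 70537.7 Mb
Total: 195228.5 Mb = 24403.6 MB.
At 200 Mbps: 195228.5 / 200 = 976 s ≈ 16.3 minutes.

16 minutes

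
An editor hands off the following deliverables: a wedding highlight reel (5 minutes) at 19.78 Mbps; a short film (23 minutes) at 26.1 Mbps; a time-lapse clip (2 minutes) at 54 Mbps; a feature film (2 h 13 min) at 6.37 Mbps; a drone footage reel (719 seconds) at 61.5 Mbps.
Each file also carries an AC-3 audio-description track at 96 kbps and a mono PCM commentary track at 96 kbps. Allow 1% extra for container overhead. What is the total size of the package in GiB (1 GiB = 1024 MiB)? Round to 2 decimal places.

17.11 GiB

Audio total: 96 + 96 = 192 kbps = 0.192 Mbps.
wedding highlight reel: 19.972 Mbps × 300 s × 1.01 = 6051.5 Mb
short film: 26.292 Mbps × 1380 s × 1.01 = 36645.8 Mb
time-lapse clip: 54.192 Mbps × 120 s × 1.01 = 6568.1 Mb
feature film: 6.562 Mbps × 7980 s × 1.01 = 52888.4 Mb
drone footage reel: 61.692 Mbps × 719 s × 1.01 = 44800.1 Mb
Total: 146953.9 Mb = 18369.2 MB.
= 17.11 GiB.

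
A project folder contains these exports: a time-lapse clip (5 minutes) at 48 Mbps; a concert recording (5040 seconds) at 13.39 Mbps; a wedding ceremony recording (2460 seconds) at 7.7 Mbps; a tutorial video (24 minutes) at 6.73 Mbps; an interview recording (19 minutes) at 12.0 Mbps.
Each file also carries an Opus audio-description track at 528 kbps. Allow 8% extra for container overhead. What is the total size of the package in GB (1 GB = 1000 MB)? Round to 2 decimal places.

17.51 GB

Audio: 528 kbps = 0.528 Mbps.
time-lapse clip: 48.528 Mbps × 300 s × 1.08 = 15723.1 Mb
concert recording: 13.918 Mbps × 5040 s × 1.08 = 75758.5 Mb
wedding ceremony recording: 8.228 Mbps × 2460 s × 1.08 = 21860.2 Mb
tutorial video: 7.258 Mbps × 1440 s × 1.08 = 11287.6 Mb
interview recording: 12.528 Mbps × 1140 s × 1.08 = 15424.5 Mb
Total: 140053.8 Mb = 17506.7 MB.
= 17.51 GB.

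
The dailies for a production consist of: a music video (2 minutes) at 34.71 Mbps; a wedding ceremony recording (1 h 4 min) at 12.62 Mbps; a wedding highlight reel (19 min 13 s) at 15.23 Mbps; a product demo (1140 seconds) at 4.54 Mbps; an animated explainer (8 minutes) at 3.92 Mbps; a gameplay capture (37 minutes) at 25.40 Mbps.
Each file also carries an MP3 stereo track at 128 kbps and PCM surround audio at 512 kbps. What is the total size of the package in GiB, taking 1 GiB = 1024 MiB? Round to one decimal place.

Audio total: 128 + 512 = 640 kbps = 0.640 Mbps.
music video: 35.350 Mbps × 120 s = 4242.0 Mb
wedding ceremony recording: 13.260 Mbps × 3840 s = 50918.4 Mb
wedding highlight reel: 15.870 Mbps × 1153 s = 18298.1 Mb
product demo: 5.180 Mbps × 1140 s = 5905.2 Mb
animated explainer: 4.560 Mbps × 480 s = 2188.8 Mb
gameplay capture: 26.040 Mbps × 2220 s = 57808.8 Mb
Total: 139361.3 Mb = 17420.2 MB.
= 16.22 GiB.

16.2 GiB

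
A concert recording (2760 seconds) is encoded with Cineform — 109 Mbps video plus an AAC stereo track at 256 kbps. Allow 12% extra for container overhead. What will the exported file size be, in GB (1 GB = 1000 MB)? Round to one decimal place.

Audio: 256 kbps = 0.256 Mbps.
Total bitrate: 109 + 0.256 = 109.256 Mbps.
Stream data: 109.256 Mbps × 2760 s = 301546.6 Mb.
With 12% container overhead: ×1.12.
337,732 Mb ÷ 8 = 42,217 MB → 42.22 GB.

42.2 GB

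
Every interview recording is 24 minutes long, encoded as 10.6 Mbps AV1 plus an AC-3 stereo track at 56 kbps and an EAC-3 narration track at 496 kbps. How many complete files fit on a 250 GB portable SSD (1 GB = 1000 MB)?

124

24 min = 1440 s
Audio total: 56 + 496 = 552 kbps = 0.552 Mbps.
Total bitrate: 11.152 Mbps.
Per item: 11.152 Mbps × 1440 s = 16,059 Mb = 2,007 MB.
Capacity: 250 GB = 2,000,000 Mb; 124.54 items → 124 complete.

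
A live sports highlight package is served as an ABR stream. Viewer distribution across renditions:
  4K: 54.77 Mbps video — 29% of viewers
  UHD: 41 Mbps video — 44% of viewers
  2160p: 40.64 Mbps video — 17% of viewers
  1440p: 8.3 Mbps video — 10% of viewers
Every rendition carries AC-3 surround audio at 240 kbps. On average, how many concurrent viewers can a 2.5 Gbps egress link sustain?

59

Audio: 240 kbps = 0.240 Mbps.
Average per-viewer bitrate: 0.29×55.010 + 0.44×41.240 + 0.17×40.880 + 0.10×8.540 = 41.902 Mbps.
2.5 Gbps = 2,500 Mbps; 2,500 / 41.902 = 59.66 → 59.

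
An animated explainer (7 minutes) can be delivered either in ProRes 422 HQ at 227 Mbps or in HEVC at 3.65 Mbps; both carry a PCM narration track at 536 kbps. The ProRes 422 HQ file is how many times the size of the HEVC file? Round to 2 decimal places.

7 min = 420 s
Audio: 536 kbps = 0.536 Mbps.
ProRes 422 HQ: 227.536 Mbps × 420 s = 95565.1 Mb = 11.125 GiB.
HEVC: 4.186 Mbps × 420 s = 1758.1 Mb = 0.205 GiB.
Ratio: 11.125 / 0.205 = 54.356.

54.36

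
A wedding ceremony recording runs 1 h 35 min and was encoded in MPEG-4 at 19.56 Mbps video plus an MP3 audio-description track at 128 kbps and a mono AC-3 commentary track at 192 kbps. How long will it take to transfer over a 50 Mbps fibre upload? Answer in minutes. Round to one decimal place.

1 h 35 min = 95 min = 5700 s
Audio total: 128 + 192 = 320 kbps = 0.320 Mbps.
Total bitrate: 19.880 Mbps.
File: 19.880 Mbps × 5700 s = 113316.0 Mb.
At 50 Mbps: 113316.0 / 50 = 2266.3 s ≈ 37.8 minutes.

37.8 minutes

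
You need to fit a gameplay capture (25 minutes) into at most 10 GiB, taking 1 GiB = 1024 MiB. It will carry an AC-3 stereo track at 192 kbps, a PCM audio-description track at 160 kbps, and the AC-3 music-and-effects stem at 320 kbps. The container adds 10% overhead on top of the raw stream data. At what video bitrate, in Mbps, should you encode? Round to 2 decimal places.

Budget: 10 GiB = 85899.3 Mb.
Stream payload after overhead: 85899.3 / 1.10 = 78090.3 Mb.
25 min = 1500 s
Total bitrate budget: 78090.3 Mb / 1500 s = 52.060 Mbps.
Audio total: 192 + 160 + 320 = 672 kbps = 0.672 Mbps.
Video: 52.060 − 0.672 = 51.388 Mbps.

51.39 Mbps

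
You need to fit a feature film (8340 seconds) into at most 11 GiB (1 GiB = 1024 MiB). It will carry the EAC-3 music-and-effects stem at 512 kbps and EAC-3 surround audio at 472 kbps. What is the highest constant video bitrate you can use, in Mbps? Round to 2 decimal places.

10.35 Mbps

Budget: 11 GiB = 94489.3 Mb.
Total bitrate budget: 94489.3 Mb / 8340 s = 11.330 Mbps.
Audio total: 512 + 472 = 984 kbps = 0.984 Mbps.
Video: 11.330 − 0.984 = 10.346 Mbps.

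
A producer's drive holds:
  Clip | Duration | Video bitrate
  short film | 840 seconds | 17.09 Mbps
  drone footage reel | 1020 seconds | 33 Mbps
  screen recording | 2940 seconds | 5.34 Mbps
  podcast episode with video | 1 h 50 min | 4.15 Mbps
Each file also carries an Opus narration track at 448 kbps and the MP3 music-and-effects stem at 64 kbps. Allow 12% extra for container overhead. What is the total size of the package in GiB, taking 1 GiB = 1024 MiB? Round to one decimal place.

Audio total: 448 + 64 = 512 kbps = 0.512 Mbps.
short film: 17.602 Mbps × 840 s × 1.12 = 16560.0 Mb
drone footage reel: 33.512 Mbps × 1020 s × 1.12 = 38284.1 Mb
screen recording: 5.852 Mbps × 2940 s × 1.12 = 19269.5 Mb
podcast episode with video: 4.662 Mbps × 6600 s × 1.12 = 34461.5 Mb
Total: 108575.0 Mb = 13571.9 MB.
= 12.64 GiB.

12.6 GiB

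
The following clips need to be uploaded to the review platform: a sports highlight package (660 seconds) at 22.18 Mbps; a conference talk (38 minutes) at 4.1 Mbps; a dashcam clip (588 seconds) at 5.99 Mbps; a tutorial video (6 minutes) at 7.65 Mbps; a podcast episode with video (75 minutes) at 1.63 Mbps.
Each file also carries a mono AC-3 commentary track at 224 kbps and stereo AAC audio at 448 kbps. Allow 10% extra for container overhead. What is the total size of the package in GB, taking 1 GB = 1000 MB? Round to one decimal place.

5.9 GB

Audio total: 224 + 448 = 672 kbps = 0.672 Mbps.
sports highlight package: 22.852 Mbps × 660 s × 1.10 = 16590.6 Mb
conference talk: 4.772 Mbps × 2280 s × 1.10 = 11968.2 Mb
dashcam clip: 6.662 Mbps × 588 s × 1.10 = 4309.0 Mb
tutorial video: 8.322 Mbps × 360 s × 1.10 = 3295.5 Mb
podcast episode with video: 2.302 Mbps × 4500 s × 1.10 = 11394.9 Mb
Total: 47558.1 Mb = 5944.8 MB.
= 5.945 GB.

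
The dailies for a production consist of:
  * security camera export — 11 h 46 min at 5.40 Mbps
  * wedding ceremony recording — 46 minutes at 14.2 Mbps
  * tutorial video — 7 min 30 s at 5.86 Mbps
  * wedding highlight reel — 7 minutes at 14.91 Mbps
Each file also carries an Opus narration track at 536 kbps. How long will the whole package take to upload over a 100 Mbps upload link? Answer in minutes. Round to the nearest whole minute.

Audio: 536 kbps = 0.536 Mbps.
security camera export: 5.936 Mbps × 42360 s = 251449.0 Mb
wedding ceremony recording: 14.736 Mbps × 2760 s = 40671.4 Mb
tutorial video: 6.396 Mbps × 450 s = 2878.2 Mb
wedding highlight reel: 15.446 Mbps × 420 s = 6487.3 Mb
Total: 301485.8 Mb = 37685.7 MB.
At 100 Mbps: 301485.8 / 100 = 3015 s ≈ 50.2 minutes.

50 minutes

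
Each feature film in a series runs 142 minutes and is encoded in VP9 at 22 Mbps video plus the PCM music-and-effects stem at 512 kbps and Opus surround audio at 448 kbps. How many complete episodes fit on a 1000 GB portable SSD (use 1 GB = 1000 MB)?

40

142 min = 8520 s
Audio total: 512 + 448 = 960 kbps = 0.960 Mbps.
Total bitrate: 22.960 Mbps.
Per item: 22.960 Mbps × 8520 s = 195,619 Mb = 24,452 MB.
Capacity: 1000 GB = 8,000,000 Mb; 40.90 items → 40 complete.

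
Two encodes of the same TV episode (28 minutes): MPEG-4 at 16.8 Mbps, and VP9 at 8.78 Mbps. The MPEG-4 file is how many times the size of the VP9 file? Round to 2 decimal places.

1.91

28 min = 1680 s
MPEG-4: 16.800 Mbps × 1680 s = 28224.0 Mb = 3.528 GB.
VP9: 8.780 Mbps × 1680 s = 14750.4 Mb = 1.844 GB.
Ratio: 3.528 / 1.844 = 1.913.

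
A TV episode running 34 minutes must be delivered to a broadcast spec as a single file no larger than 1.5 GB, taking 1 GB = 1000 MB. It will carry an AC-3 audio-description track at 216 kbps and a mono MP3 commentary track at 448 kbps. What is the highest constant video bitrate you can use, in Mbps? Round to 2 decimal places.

5.22 Mbps

Budget: 1.5 GB = 12000.0 Mb.
34 min = 2040 s
Total bitrate budget: 12000.0 Mb / 2040 s = 5.882 Mbps.
Audio total: 216 + 448 = 664 kbps = 0.664 Mbps.
Video: 5.882 − 0.664 = 5.218 Mbps.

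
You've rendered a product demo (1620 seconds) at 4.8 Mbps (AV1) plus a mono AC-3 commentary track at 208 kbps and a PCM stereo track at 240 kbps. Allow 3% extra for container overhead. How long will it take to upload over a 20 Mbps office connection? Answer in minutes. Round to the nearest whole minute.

Audio total: 208 + 240 = 448 kbps = 0.448 Mbps.
Total bitrate: 5.248 Mbps.
File: 5.248 Mbps × 1620 s = 8501.8 Mb.
With 3% container overhead: ×1.03. → 8756.8 Mb.
At 20 Mbps: 8756.8 / 20 = 437.8 s ≈ 7.3 minutes.

7 minutes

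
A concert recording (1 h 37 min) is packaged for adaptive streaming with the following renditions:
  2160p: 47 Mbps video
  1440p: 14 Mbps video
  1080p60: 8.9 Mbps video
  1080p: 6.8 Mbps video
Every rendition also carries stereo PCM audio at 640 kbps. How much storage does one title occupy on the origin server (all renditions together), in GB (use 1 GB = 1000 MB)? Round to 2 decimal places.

57.66 GB

1 h 37 min = 97 min = 5820 s
Audio: 640 kbps = 0.640 Mbps.
Sum of rendition bitrates: (47+0.640) + (14+0.640) + (8.9+0.640) + (6.8+0.640) = 79.260 Mbps.
× 5820 s = 461,293 Mb = 57,662 MB = 57.66 GB.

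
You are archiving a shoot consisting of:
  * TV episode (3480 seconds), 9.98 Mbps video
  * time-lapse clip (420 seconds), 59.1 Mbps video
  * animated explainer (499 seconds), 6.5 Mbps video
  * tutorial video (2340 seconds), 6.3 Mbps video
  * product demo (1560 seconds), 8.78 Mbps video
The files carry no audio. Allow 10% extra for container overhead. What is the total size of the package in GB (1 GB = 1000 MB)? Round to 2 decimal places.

TV episode: 9.980 Mbps × 3480 s × 1.10 = 38203.4 Mb
time-lapse clip: 59.100 Mbps × 420 s × 1.10 = 27304.2 Mb
animated explainer: 6.500 Mbps × 499 s × 1.10 = 3567.8 Mb
tutorial video: 6.300 Mbps × 2340 s × 1.10 = 16216.2 Mb
product demo: 8.780 Mbps × 1560 s × 1.10 = 15066.5 Mb
Total: 100358.2 Mb = 12544.8 MB.
= 12.54 GB.

12.54 GB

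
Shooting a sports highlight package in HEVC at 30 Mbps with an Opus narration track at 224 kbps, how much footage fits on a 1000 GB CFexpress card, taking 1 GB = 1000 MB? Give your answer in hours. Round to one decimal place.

73.5 hours

Audio: 224 kbps = 0.224 Mbps.
Total bitrate: 30 + 0.224 = 30.224 Mbps.
Capacity: 1000 GB = 8,000,000 Mb.
Recording time: 8,000,000 / 30.224 = 264,690 s ≈ 73.5 hours.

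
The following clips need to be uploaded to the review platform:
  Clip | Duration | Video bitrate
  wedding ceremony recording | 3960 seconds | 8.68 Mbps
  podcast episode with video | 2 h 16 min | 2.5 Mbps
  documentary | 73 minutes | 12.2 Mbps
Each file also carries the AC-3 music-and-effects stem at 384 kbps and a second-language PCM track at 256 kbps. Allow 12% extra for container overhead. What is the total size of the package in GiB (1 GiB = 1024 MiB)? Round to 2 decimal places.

Audio total: 384 + 256 = 640 kbps = 0.640 Mbps.
wedding ceremony recording: 9.320 Mbps × 3960 s × 1.12 = 41336.1 Mb
podcast episode with video: 3.140 Mbps × 8160 s × 1.12 = 28697.1 Mb
documentary: 12.840 Mbps × 4380 s × 1.12 = 62987.9 Mb
Total: 133021.1 Mb = 16627.6 MB.
= 15.49 GiB.

15.49 GiB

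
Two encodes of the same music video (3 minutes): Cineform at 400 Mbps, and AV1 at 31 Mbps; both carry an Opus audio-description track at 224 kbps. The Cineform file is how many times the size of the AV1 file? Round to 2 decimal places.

12.82

3 min = 180 s
Audio: 224 kbps = 0.224 Mbps.
Cineform: 400.224 Mbps × 180 s = 72040.3 Mb = 8.387 GiB.
AV1: 31.224 Mbps × 180 s = 5620.3 Mb = 0.654 GiB.
Ratio: 8.387 / 0.654 = 12.818.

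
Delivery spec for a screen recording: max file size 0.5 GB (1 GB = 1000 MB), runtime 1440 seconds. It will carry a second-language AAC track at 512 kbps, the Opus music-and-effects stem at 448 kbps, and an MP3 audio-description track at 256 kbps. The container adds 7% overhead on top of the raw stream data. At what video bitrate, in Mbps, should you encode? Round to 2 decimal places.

1.38 Mbps

Budget: 0.5 GB = 4000.0 Mb.
Stream payload after overhead: 4000.0 / 1.07 = 3738.3 Mb.
Total bitrate budget: 3738.3 Mb / 1440 s = 2.596 Mbps.
Audio total: 512 + 448 + 256 = 1216 kbps = 1.216 Mbps.
Video: 2.596 − 1.216 = 1.380 Mbps.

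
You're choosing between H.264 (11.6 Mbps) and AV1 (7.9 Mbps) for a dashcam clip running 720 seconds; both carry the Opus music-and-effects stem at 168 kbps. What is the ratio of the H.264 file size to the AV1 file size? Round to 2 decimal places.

Audio: 168 kbps = 0.168 Mbps.
H.264: 11.768 Mbps × 720 s = 8473.0 Mb = 0.986 GiB.
AV1: 8.068 Mbps × 720 s = 5809.0 Mb = 0.676 GiB.
Ratio: 0.986 / 0.676 = 1.459.

1.46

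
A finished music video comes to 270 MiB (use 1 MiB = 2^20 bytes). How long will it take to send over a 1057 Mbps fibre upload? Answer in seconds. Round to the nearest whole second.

2 seconds

File: 270 MiB = 2264.9 Mb.
At 1057 Mbps: 2264.9 / 1057 = 2.1 s ≈ 2.14 seconds.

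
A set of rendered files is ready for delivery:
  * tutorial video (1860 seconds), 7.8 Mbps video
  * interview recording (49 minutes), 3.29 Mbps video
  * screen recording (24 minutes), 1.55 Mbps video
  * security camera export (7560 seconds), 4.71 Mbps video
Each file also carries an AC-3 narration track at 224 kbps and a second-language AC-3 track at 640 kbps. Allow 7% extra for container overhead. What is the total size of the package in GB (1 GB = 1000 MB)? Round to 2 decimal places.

Audio total: 224 + 640 = 864 kbps = 0.864 Mbps.
tutorial video: 8.664 Mbps × 1860 s × 1.07 = 17243.1 Mb
interview recording: 4.154 Mbps × 2940 s × 1.07 = 13067.7 Mb
screen recording: 2.414 Mbps × 1440 s × 1.07 = 3719.5 Mb
security camera export: 5.574 Mbps × 7560 s × 1.07 = 45089.2 Mb
Total: 79119.4 Mb = 9889.9 MB.
= 9.890 GB.

9.89 GB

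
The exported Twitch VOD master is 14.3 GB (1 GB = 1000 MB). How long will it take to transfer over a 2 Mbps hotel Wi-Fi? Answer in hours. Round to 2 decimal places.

File: 14.3 GB = 114400.0 Mb.
At 2 Mbps: 114400.0 / 2 = 57200.0 s ≈ 15.9 hours.

15.89 hours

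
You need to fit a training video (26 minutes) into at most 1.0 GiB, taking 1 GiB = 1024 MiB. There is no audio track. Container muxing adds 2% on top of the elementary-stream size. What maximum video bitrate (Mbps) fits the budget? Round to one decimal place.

Budget: 1.0 GiB = 8589.9 Mb.
Stream payload after overhead: 8589.9 / 1.02 = 8421.5 Mb.
26 min = 1560 s
Total bitrate budget: 8421.5 Mb / 1560 s = 5.398 Mbps.

5.4 Mbps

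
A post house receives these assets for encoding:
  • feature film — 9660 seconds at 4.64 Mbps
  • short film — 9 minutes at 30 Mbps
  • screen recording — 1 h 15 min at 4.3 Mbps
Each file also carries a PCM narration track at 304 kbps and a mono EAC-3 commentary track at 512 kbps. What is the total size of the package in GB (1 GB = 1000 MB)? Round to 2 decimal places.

Audio total: 304 + 512 = 816 kbps = 0.816 Mbps.
feature film: 5.456 Mbps × 9660 s = 52705.0 Mb
short film: 30.816 Mbps × 540 s = 16640.6 Mb
screen recording: 5.116 Mbps × 4500 s = 23022.0 Mb
Total: 92367.6 Mb = 11546.0 MB.
= 11.55 GB.

11.55 GB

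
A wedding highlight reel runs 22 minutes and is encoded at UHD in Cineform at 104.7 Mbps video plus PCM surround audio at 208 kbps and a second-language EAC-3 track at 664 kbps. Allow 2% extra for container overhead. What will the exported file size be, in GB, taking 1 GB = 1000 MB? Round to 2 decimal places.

22 min = 1320 s
Audio total: 208 + 664 = 872 kbps = 0.872 Mbps.
Total bitrate: 104.7 + 0.872 = 105.572 Mbps.
Stream data: 105.572 Mbps × 1320 s = 139355.0 Mb.
With 2% container overhead: ×1.02.
142,142 Mb ÷ 8 = 17,768 MB → 17.77 GB.

17.77 GB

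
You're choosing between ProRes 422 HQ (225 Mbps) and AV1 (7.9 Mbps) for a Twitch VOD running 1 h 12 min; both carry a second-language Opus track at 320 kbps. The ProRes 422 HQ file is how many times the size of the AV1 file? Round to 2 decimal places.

27.41

1 h 12 min = 72 min = 4320 s
Audio: 320 kbps = 0.320 Mbps.
ProRes 422 HQ: 225.320 Mbps × 4320 s = 973382.4 Mb = 121.673 GB.
AV1: 8.220 Mbps × 4320 s = 35510.4 Mb = 4.439 GB.
Ratio: 121.673 / 4.439 = 27.411.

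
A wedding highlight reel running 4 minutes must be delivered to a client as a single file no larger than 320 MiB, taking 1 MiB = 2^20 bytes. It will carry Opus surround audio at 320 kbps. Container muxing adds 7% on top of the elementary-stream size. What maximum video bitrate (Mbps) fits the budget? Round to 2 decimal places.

10.13 Mbps

Budget: 320 MiB = 2684.4 Mb.
Stream payload after overhead: 2684.4 / 1.07 = 2508.7 Mb.
4 min = 240 s
Total bitrate budget: 2508.7 Mb / 240 s = 10.453 Mbps.
Audio: 320 kbps = 0.320 Mbps.
Video: 10.453 − 0.320 = 10.133 Mbps.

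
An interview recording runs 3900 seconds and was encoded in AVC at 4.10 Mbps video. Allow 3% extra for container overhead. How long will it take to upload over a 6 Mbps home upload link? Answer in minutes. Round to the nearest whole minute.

46 minutes

File: 4.100 Mbps × 3900 s = 15990.0 Mb.
With 3% container overhead: ×1.03. → 16469.7 Mb.
At 6 Mbps: 16469.7 / 6 = 2744.9 s ≈ 45.7 minutes.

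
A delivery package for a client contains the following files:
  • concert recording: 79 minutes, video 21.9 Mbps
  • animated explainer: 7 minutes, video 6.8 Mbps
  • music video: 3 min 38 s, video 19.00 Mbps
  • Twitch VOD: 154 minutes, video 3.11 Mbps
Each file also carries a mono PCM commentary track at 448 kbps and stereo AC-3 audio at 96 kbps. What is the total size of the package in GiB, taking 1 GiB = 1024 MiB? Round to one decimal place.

17.2 GiB

Audio total: 448 + 96 = 544 kbps = 0.544 Mbps.
concert recording: 22.444 Mbps × 4740 s = 106384.6 Mb
animated explainer: 7.344 Mbps × 420 s = 3084.5 Mb
music video: 19.544 Mbps × 218 s = 4260.6 Mb
Twitch VOD: 3.654 Mbps × 9240 s = 33763.0 Mb
Total: 147492.6 Mb = 18436.6 MB.
= 17.17 GiB.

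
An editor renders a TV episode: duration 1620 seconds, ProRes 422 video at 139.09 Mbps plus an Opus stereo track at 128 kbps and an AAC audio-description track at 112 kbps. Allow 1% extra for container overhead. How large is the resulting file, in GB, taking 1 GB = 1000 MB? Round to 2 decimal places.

Audio total: 128 + 112 = 240 kbps = 0.240 Mbps.
Total bitrate: 139.09 + 0.240 = 139.330 Mbps.
Stream data: 139.330 Mbps × 1620 s = 225714.6 Mb.
With 1% container overhead: ×1.01.
227,972 Mb ÷ 8 = 28,496 MB → 28.50 GB.

28.50 GB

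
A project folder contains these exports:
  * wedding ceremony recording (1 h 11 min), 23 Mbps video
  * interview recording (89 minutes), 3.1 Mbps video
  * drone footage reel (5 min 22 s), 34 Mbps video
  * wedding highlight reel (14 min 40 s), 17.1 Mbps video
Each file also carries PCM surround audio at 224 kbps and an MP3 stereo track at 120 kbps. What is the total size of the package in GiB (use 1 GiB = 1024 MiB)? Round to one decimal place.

Audio total: 224 + 120 = 344 kbps = 0.344 Mbps.
wedding ceremony recording: 23.344 Mbps × 4260 s = 99445.4 Mb
interview recording: 3.444 Mbps × 5340 s = 18391.0 Mb
drone footage reel: 34.344 Mbps × 322 s = 11058.8 Mb
wedding highlight reel: 17.444 Mbps × 880 s = 15350.7 Mb
Total: 144245.9 Mb = 18030.7 MB.
= 16.79 GiB.

16.8 GiB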